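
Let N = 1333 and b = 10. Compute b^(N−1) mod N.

686

10^1 ≡ 10 (mod 1333)
10^2 ≡ 10^2 = 100 ≡ 100 (mod 1333)
10^4 ≡ 100^2 = 10000 ≡ 669 (mod 1333)
10^8 ≡ 669^2 = 447561 ≡ 1006 (mod 1333)
10^16 ≡ 1006^2 = 1012036 ≡ 289 (mod 1333)
10^32 ≡ 289^2 = 83521 ≡ 875 (mod 1333)
10^64 ≡ 875^2 = 765625 ≡ 483 (mod 1333)
10^128 ≡ 483^2 = 233289 ≡ 14 (mod 1333)
10^256 ≡ 14^2 = 196 ≡ 196 (mod 1333)
10^512 ≡ 196^2 = 38416 ≡ 1092 (mod 1333)
10^1024 ≡ 1092^2 = 1192464 ≡ 762 (mod 1333)
1332 = 1024 + 256 + 32 + 16 + 4 in binary powers of 2.
So 10^1332 ≡ 762 · 196 · 875 · 289 · 669 ≡ 686 (mod 1333).
Since 686 ≠ 1, base 10 is a Fermat witness: 1333 is composite.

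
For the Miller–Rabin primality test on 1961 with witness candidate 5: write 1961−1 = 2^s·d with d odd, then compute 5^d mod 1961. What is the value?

1961 − 1 = 1960 = 2^3 · 245, so d = 245.
5^1 ≡ 5 (mod 1961)
5^2 ≡ 5^2 = 25 ≡ 25 (mod 1961)
5^4 ≡ 25^2 = 625 ≡ 625 (mod 1961)
5^8 ≡ 625^2 = 390625 ≡ 386 (mod 1961)
5^16 ≡ 386^2 = 148996 ≡ 1921 (mod 1961)
5^32 ≡ 1921^2 = 3690241 ≡ 1600 (mod 1961)
5^64 ≡ 1600^2 = 2560000 ≡ 895 (mod 1961)
5^128 ≡ 895^2 = 801025 ≡ 937 (mod 1961)
245 = 128 + 64 + 32 + 16 + 4 + 1 in binary powers of 2.
So 5^245 ≡ 937 · 895 · 1600 · 1921 · 625 · 5 ≡ 775 (mod 1961).
Squaring chain: 775 → 559 → 682; never reaches −1, so base 5 is a Miller–Rabin witness that 1961 is composite.

775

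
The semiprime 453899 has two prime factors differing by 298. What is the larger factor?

Since p = q + 298, we have 453899 = q(q + 298), so q² + 298q − 453899 = 0.
Discriminant: 298² + 4·453899 = 88804 + 1815596 = 1904400; √1904400 = 1380.
q = (−298 + 1380)/2 = 541, and p = q + 298 = 839.
Check: 541 · 839 = 453899.

839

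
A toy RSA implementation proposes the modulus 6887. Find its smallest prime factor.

71

6887 is odd.
Digit sum 29, not divisible by 3.
Ends in 7: not divisible by 5.
7: 6887 = 7·983 + 6
11: 6887 = 11·626 + 1
13: 6887 = 13·529 + 10
17: 6887 = 17·405 + 2
19: 6887 = 19·362 + 9
23: 6887 = 23·299 + 10
29: 6887 = 29·237 + 14
31: 6887 = 31·222 + 5
37: 6887 = 37·186 + 5
41: 6887 = 41·167 + 40
43: 6887 = 43·160 + 7
47: 6887 = 47·146 + 25
53: 6887 = 53·129 + 50
59: 6887 = 59·116 + 43
61: 6887 = 61·112 + 55
67: 6887 = 67·102 + 53
71: 6887 = 71·97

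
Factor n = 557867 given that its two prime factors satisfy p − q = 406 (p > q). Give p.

977

Since p = q + 406, we have 557867 = q(q + 406), so q² + 406q − 557867 = 0.
Discriminant: 406² + 4·557867 = 164836 + 2231468 = 2396304; √2396304 = 1548.
q = (−406 + 1548)/2 = 571, and p = q + 406 = 977.
Check: 571 · 977 = 557867.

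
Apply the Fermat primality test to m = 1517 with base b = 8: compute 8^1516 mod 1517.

174

8^1 ≡ 8 (mod 1517)
8^2 ≡ 8^2 = 64 ≡ 64 (mod 1517)
8^4 ≡ 64^2 = 4096 ≡ 1062 (mod 1517)
8^8 ≡ 1062^2 = 1127844 ≡ 713 (mod 1517)
8^16 ≡ 713^2 = 508369 ≡ 174 (mod 1517)
8^32 ≡ 174^2 = 30276 ≡ 1453 (mod 1517)
8^64 ≡ 1453^2 = 2111209 ≡ 1062 (mod 1517)
8^128 ≡ 1062^2 = 1127844 ≡ 713 (mod 1517)
8^256 ≡ 713^2 = 508369 ≡ 174 (mod 1517)
8^512 ≡ 174^2 = 30276 ≡ 1453 (mod 1517)
8^1024 ≡ 1453^2 = 2111209 ≡ 1062 (mod 1517)
1516 = 1024 + 256 + 128 + 64 + 32 + 8 + 4 in binary powers of 2.
So 8^1516 ≡ 1062 · 174 · 713 · 1062 · 1453 · 713 · 1062 ≡ 174 (mod 1517).
Since 174 ≠ 1, base 8 is a Fermat witness: 1517 is composite.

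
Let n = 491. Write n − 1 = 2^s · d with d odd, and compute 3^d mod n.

1

491 − 1 = 490 = 2^1 · 245, so d = 245.
3^1 ≡ 3 (mod 491)
3^2 ≡ 3^2 = 9 ≡ 9 (mod 491)
3^4 ≡ 9^2 = 81 ≡ 81 (mod 491)
3^8 ≡ 81^2 = 6561 ≡ 178 (mod 491)
3^16 ≡ 178^2 = 31684 ≡ 260 (mod 491)
3^32 ≡ 260^2 = 67600 ≡ 333 (mod 491)
3^64 ≡ 333^2 = 110889 ≡ 414 (mod 491)
3^128 ≡ 414^2 = 171396 ≡ 37 (mod 491)
245 = 128 + 64 + 32 + 16 + 4 + 1 in binary powers of 2.
So 3^245 ≡ 37 · 414 · 333 · 260 · 81 · 3 ≡ 1 (mod 491).
Since 3^d ≡ 1 (mod 491), base 3 does not prove 491 composite.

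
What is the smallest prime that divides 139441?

19

139441 is odd.
Digit sum 22, not divisible by 3.
Ends in 1: not divisible by 5.
7: 139441 = 7·19920 + 1
11: 139441 = 11·12676 + 5
13: 139441 = 13·10726 + 3
17: 139441 = 17·8202 + 7
19: 139441 = 19·7339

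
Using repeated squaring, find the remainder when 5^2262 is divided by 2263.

900

5^1 ≡ 5 (mod 2263)
5^2 ≡ 5^2 = 25 ≡ 25 (mod 2263)
5^4 ≡ 25^2 = 625 ≡ 625 (mod 2263)
5^8 ≡ 625^2 = 390625 ≡ 1389 (mod 2263)
5^16 ≡ 1389^2 = 1929321 ≡ 1245 (mod 2263)
5^32 ≡ 1245^2 = 1550025 ≡ 2133 (mod 2263)
5^64 ≡ 2133^2 = 4549689 ≡ 1059 (mod 2263)
5^128 ≡ 1059^2 = 1121481 ≡ 1296 (mod 2263)
5^256 ≡ 1296^2 = 1679616 ≡ 470 (mod 2263)
5^512 ≡ 470^2 = 220900 ≡ 1389 (mod 2263)
5^1024 ≡ 1389^2 = 1929321 ≡ 1245 (mod 2263)
5^2048 ≡ 1245^2 = 1550025 ≡ 2133 (mod 2263)
2262 = 2048 + 128 + 64 + 16 + 4 + 2 in binary powers of 2.
So 5^2262 ≡ 2133 · 1296 · 1059 · 1245 · 625 · 25 ≡ 900 (mod 2263).
Since 900 ≠ 1, base 5 is a Fermat witness: 2263 is composite.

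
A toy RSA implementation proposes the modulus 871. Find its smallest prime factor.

871 is odd.
Digit sum 16, not divisible by 3.
Ends in 1: not divisible by 5.
7: 871 = 7·124 + 3
11: 871 = 11·79 + 2
13: 871 = 13·67

13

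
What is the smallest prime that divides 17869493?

17869493 is odd.
Digit sum 47, not divisible by 3.
Ends in 3: not divisible by 5.
7: 17869493 = 7·2552784 + 5
11: 17869493 = 11·1624499 + 4
13: 17869493 = 13·1374576 + 5
17: 17869493 = 17·1051146 + 11
19: 17869493 = 19·940499 + 12
23: 17869493 = 23·776934 + 11
29: 17869493 = 29·616189 + 12
31: 17869493 = 31·576435 + 8
37: 17869493 = 37·482959 + 10
41: 17869493 = 41·435841 + 12
43: 17869493 = 43·415569 + 26
47: 17869493 = 47·380201 + 46
53: 17869493 = 53·337160 + 13
59: 17869493 = 59·302872 + 45
61: 17869493 = 61·292942 + 31
67: 17869493 = 67·266708 + 57
71: 17869493 = 71·251683

71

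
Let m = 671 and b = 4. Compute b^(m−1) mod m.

4^1 ≡ 4 (mod 671)
4^2 ≡ 4^2 = 16 ≡ 16 (mod 671)
4^4 ≡ 16^2 = 256 ≡ 256 (mod 671)
4^8 ≡ 256^2 = 65536 ≡ 449 (mod 671)
4^16 ≡ 449^2 = 201601 ≡ 301 (mod 671)
4^32 ≡ 301^2 = 90601 ≡ 16 (mod 671)
4^64 ≡ 16^2 = 256 ≡ 256 (mod 671)
4^128 ≡ 256^2 = 65536 ≡ 449 (mod 671)
4^256 ≡ 449^2 = 201601 ≡ 301 (mod 671)
4^512 ≡ 301^2 = 90601 ≡ 16 (mod 671)
670 = 512 + 128 + 16 + 8 + 4 + 2 in binary powers of 2.
So 4^670 ≡ 16 · 449 · 301 · 449 · 256 · 16 ≡ 474 (mod 671).
Since 474 ≠ 1, base 4 is a Fermat witness: 671 is composite.

474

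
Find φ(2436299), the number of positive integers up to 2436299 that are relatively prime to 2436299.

2378656

Factor: 2436299 = 83 · 149 · 197.
φ(2436299) = (83−1) · (149−1) · (197−1) = 82 · 148 · 196 = 2378656.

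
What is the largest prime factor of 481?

37

481 = 13 · 37
37 is prime.
So 481 = 13 · 37; the largest prime factor is 37.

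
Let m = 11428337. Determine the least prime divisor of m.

53

11428337 is odd.
Digit sum 29, not divisible by 3.
Ends in 7: not divisible by 5.
7: 11428337 = 7·1632619 + 4
11: 11428337 = 11·1038939 + 8
13: 11428337 = 13·879102 + 11
17: 11428337 = 17·672255 + 2
19: 11428337 = 19·601491 + 8
23: 11428337 = 23·496884 + 5
29: 11428337 = 29·394080 + 17
31: 11428337 = 31·368656 + 1
37: 11428337 = 37·308873 + 36
41: 11428337 = 41·278739 + 38
43: 11428337 = 43·265775 + 12
47: 11428337 = 47·243156 + 5
53: 11428337 = 53·215629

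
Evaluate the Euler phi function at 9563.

Factor: 9563 = 73 · 131.
φ(9563) = (73−1) · (131−1) = 72 · 130 = 9360.

9360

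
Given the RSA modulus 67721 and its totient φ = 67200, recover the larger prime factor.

281

φ(n) = (p−1)(q−1) = n − (p+q) + 1, so p + q = 67721 − 67200 + 1 = 522.
p and q are the roots of t² − 522t + 67721 = 0.
Discriminant: 522² − 4·67721 = 272484 − 270884 = 1600; √1600 = 40.
q = (522 − 40)/2 = 241, p = (522 + 40)/2 = 281.
Check: 241 · 281 = 67721.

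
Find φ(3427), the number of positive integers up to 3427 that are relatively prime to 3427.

Factor: 3427 = 23 · 149.
φ(3427) = (23−1) · (149−1) = 22 · 148 = 3256.

3256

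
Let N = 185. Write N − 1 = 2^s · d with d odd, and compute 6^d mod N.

185 − 1 = 184 = 2^3 · 23, so d = 23.
6^1 ≡ 6 (mod 185)
6^2 ≡ 6^2 = 36 ≡ 36 (mod 185)
6^4 ≡ 36^2 = 1296 ≡ 1 (mod 185)
6^8 ≡ 1^2 = 1 ≡ 1 (mod 185)
6^16 ≡ 1^2 = 1 ≡ 1 (mod 185)
23 = 16 + 4 + 2 + 1 in binary powers of 2.
So 6^23 ≡ 1 · 1 · 36 · 6 ≡ 31 (mod 185).
Squaring chain: 31 → 36 → 1; never reaches −1, so base 6 is a Miller–Rabin witness that 185 is composite.

31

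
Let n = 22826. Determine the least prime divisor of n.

22826 is even: 2 divides it.

2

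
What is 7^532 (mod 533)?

7^1 ≡ 7 (mod 533)
7^2 ≡ 7^2 = 49 ≡ 49 (mod 533)
7^4 ≡ 49^2 = 2401 ≡ 269 (mod 533)
7^8 ≡ 269^2 = 72361 ≡ 406 (mod 533)
7^16 ≡ 406^2 = 164836 ≡ 139 (mod 533)
7^32 ≡ 139^2 = 19321 ≡ 133 (mod 533)
7^64 ≡ 133^2 = 17689 ≡ 100 (mod 533)
7^128 ≡ 100^2 = 10000 ≡ 406 (mod 533)
7^256 ≡ 406^2 = 164836 ≡ 139 (mod 533)
7^512 ≡ 139^2 = 19321 ≡ 133 (mod 533)
532 = 512 + 16 + 4 in binary powers of 2.
So 7^532 ≡ 133 · 139 · 269 ≡ 113 (mod 533).
Since 113 ≠ 1, base 7 is a Fermat witness: 533 is composite.

113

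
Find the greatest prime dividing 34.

17

34 = 2 · 17
17 is prime.
So 34 = 2 · 17; the largest prime factor is 17.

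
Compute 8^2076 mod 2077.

349

8^1 ≡ 8 (mod 2077)
8^2 ≡ 8^2 = 64 ≡ 64 (mod 2077)
8^4 ≡ 64^2 = 4096 ≡ 2019 (mod 2077)
8^8 ≡ 2019^2 = 4076361 ≡ 1287 (mod 2077)
8^16 ≡ 1287^2 = 1656369 ≡ 1000 (mod 2077)
8^32 ≡ 1000^2 = 1000000 ≡ 963 (mod 2077)
8^64 ≡ 963^2 = 927369 ≡ 1027 (mod 2077)
8^128 ≡ 1027^2 = 1054729 ≡ 1690 (mod 2077)
8^256 ≡ 1690^2 = 2856100 ≡ 225 (mod 2077)
8^512 ≡ 225^2 = 50625 ≡ 777 (mod 2077)
8^1024 ≡ 777^2 = 603729 ≡ 1399 (mod 2077)
8^2048 ≡ 1399^2 = 1957201 ≡ 667 (mod 2077)
2076 = 2048 + 16 + 8 + 4 in binary powers of 2.
So 8^2076 ≡ 667 · 1000 · 1287 · 2019 ≡ 349 (mod 2077).
Since 349 ≠ 1, base 8 is a Fermat witness: 2077 is composite.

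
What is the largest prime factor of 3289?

23

3289 = 11 · 299
299 = 13 · 23
23 is prime.
So 3289 = 11 · 13 · 23; the largest prime factor is 23.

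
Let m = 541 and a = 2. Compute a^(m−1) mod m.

1

2^1 ≡ 2 (mod 541)
2^2 ≡ 2^2 = 4 ≡ 4 (mod 541)
2^4 ≡ 4^2 = 16 ≡ 16 (mod 541)
2^8 ≡ 16^2 = 256 ≡ 256 (mod 541)
2^16 ≡ 256^2 = 65536 ≡ 75 (mod 541)
2^32 ≡ 75^2 = 5625 ≡ 215 (mod 541)
2^64 ≡ 215^2 = 46225 ≡ 240 (mod 541)
2^128 ≡ 240^2 = 57600 ≡ 254 (mod 541)
2^256 ≡ 254^2 = 64516 ≡ 137 (mod 541)
2^512 ≡ 137^2 = 18769 ≡ 375 (mod 541)
540 = 512 + 16 + 8 + 4 in binary powers of 2.
So 2^540 ≡ 375 · 75 · 256 · 16 ≡ 1 (mod 541).
Since the result is 1, base 2 gives no evidence that 541 is composite.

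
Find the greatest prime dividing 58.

58 = 2 · 29
29 is prime.
So 58 = 2 · 29; the largest prime factor is 29.

29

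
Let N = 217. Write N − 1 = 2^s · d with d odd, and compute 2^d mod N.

190

217 − 1 = 216 = 2^3 · 27, so d = 27.
2^1 ≡ 2 (mod 217)
2^2 ≡ 2^2 = 4 ≡ 4 (mod 217)
2^4 ≡ 4^2 = 16 ≡ 16 (mod 217)
2^8 ≡ 16^2 = 256 ≡ 39 (mod 217)
2^16 ≡ 39^2 = 1521 ≡ 2 (mod 217)
27 = 16 + 8 + 2 + 1 in binary powers of 2.
So 2^27 ≡ 2 · 39 · 4 · 2 ≡ 190 (mod 217).
Squaring chain: 190 → 78 → 8; never reaches −1, so base 2 is a Miller–Rabin witness that 217 is composite.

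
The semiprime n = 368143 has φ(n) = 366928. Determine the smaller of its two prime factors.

φ(n) = (p−1)(q−1) = n − (p+q) + 1, so p + q = 368143 − 366928 + 1 = 1216.
p and q are the roots of t² − 1216t + 368143 = 0.
Discriminant: 1216² − 4·368143 = 1478656 − 1472572 = 6084; √6084 = 78.
q = (1216 − 78)/2 = 569, p = (1216 + 78)/2 = 647.
Check: 569 · 647 = 368143.

569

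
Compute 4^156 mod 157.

1

4^1 ≡ 4 (mod 157)
4^2 ≡ 4^2 = 16 ≡ 16 (mod 157)
4^4 ≡ 16^2 = 256 ≡ 99 (mod 157)
4^8 ≡ 99^2 = 9801 ≡ 67 (mod 157)
4^16 ≡ 67^2 = 4489 ≡ 93 (mod 157)
4^32 ≡ 93^2 = 8649 ≡ 14 (mod 157)
4^64 ≡ 14^2 = 196 ≡ 39 (mod 157)
4^128 ≡ 39^2 = 1521 ≡ 108 (mod 157)
156 = 128 + 16 + 8 + 4 in binary powers of 2.
So 4^156 ≡ 108 · 93 · 67 · 99 ≡ 1 (mod 157).
Since the result is 1, base 4 gives no evidence that 157 is composite.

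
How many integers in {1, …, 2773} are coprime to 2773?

Factor: 2773 = 47 · 59.
φ(2773) = (47−1) · (59−1) = 46 · 58 = 2668.

2668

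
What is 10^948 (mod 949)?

10^1 ≡ 10 (mod 949)
10^2 ≡ 10^2 = 100 ≡ 100 (mod 949)
10^4 ≡ 100^2 = 10000 ≡ 510 (mod 949)
10^8 ≡ 510^2 = 260100 ≡ 74 (mod 949)
10^16 ≡ 74^2 = 5476 ≡ 731 (mod 949)
10^32 ≡ 731^2 = 534361 ≡ 74 (mod 949)
10^64 ≡ 74^2 = 5476 ≡ 731 (mod 949)
10^128 ≡ 731^2 = 534361 ≡ 74 (mod 949)
10^256 ≡ 74^2 = 5476 ≡ 731 (mod 949)
10^512 ≡ 731^2 = 534361 ≡ 74 (mod 949)
948 = 512 + 256 + 128 + 32 + 16 + 4 in binary powers of 2.
So 10^948 ≡ 74 · 731 · 74 · 74 · 731 · 510 ≡ 729 (mod 949).
Since 729 ≠ 1, base 10 is a Fermat witness: 949 is composite.

729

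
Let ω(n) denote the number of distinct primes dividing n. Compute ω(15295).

4

15295 = 5 · 3059
3059 = 7 · 437
437 = 19 · 23
15295 = 5 · 7 · 19 · 23, which has 4 distinct prime factors.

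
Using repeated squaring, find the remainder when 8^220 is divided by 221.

8^1 ≡ 8 (mod 221)
8^2 ≡ 8^2 = 64 ≡ 64 (mod 221)
8^4 ≡ 64^2 = 4096 ≡ 118 (mod 221)
8^8 ≡ 118^2 = 13924 ≡ 1 (mod 221)
8^16 ≡ 1^2 = 1 ≡ 1 (mod 221)
8^32 ≡ 1^2 = 1 ≡ 1 (mod 221)
8^64 ≡ 1^2 = 1 ≡ 1 (mod 221)
8^128 ≡ 1^2 = 1 ≡ 1 (mod 221)
220 = 128 + 64 + 16 + 8 + 4 in binary powers of 2.
So 8^220 ≡ 1 · 1 · 1 · 1 · 118 ≡ 118 (mod 221).
Since 118 ≠ 1, base 8 is a Fermat witness: 221 is composite.

118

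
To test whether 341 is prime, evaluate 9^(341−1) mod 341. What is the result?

67

9^1 ≡ 9 (mod 341)
9^2 ≡ 9^2 = 81 ≡ 81 (mod 341)
9^4 ≡ 81^2 = 6561 ≡ 82 (mod 341)
9^8 ≡ 82^2 = 6724 ≡ 245 (mod 341)
9^16 ≡ 245^2 = 60025 ≡ 9 (mod 341)
9^32 ≡ 9^2 = 81 ≡ 81 (mod 341)
9^64 ≡ 81^2 = 6561 ≡ 82 (mod 341)
9^128 ≡ 82^2 = 6724 ≡ 245 (mod 341)
9^256 ≡ 245^2 = 60025 ≡ 9 (mod 341)
340 = 256 + 64 + 16 + 4 in binary powers of 2.
So 9^340 ≡ 9 · 82 · 9 · 82 ≡ 67 (mod 341).
Since 67 ≠ 1, base 9 is a Fermat witness: 341 is composite.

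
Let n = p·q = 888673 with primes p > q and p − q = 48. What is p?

Since p = q + 48, we have 888673 = q(q + 48), so q² + 48q − 888673 = 0.
Discriminant: 48² + 4·888673 = 2304 + 3554692 = 3556996; √3556996 = 1886.
q = (−48 + 1886)/2 = 919, and p = q + 48 = 967.
Check: 919 · 967 = 888673.

967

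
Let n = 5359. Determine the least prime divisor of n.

23

5359 is odd.
Digit sum 22, not divisible by 3.
Ends in 9: not divisible by 5.
7: 5359 = 7·765 + 4
11: 5359 = 11·487 + 2
13: 5359 = 13·412 + 3
17: 5359 = 17·315 + 4
19: 5359 = 19·282 + 1
23: 5359 = 23·233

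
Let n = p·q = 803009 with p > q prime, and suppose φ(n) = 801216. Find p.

φ(n) = (p−1)(q−1) = n − (p+q) + 1, so p + q = 803009 − 801216 + 1 = 1794.
p and q are the roots of t² − 1794t + 803009 = 0.
Discriminant: 1794² − 4·803009 = 3218436 − 3212036 = 6400; √6400 = 80.
q = (1794 − 80)/2 = 857, p = (1794 + 80)/2 = 937.
Check: 857 · 937 = 803009.

937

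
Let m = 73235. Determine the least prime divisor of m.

5

73235 is odd.
Digit sum 20, not divisible by 3.
Ends in 5: divisible by 5.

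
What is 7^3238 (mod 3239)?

7^1 ≡ 7 (mod 3239)
7^2 ≡ 7^2 = 49 ≡ 49 (mod 3239)
7^4 ≡ 49^2 = 2401 ≡ 2401 (mod 3239)
7^8 ≡ 2401^2 = 5764801 ≡ 2620 (mod 3239)
7^16 ≡ 2620^2 = 6864400 ≡ 959 (mod 3239)
7^32 ≡ 959^2 = 919681 ≡ 3044 (mod 3239)
7^64 ≡ 3044^2 = 9265936 ≡ 2396 (mod 3239)
7^128 ≡ 2396^2 = 5740816 ≡ 1308 (mod 3239)
7^256 ≡ 1308^2 = 1710864 ≡ 672 (mod 3239)
7^512 ≡ 672^2 = 451584 ≡ 1363 (mod 3239)
7^1024 ≡ 1363^2 = 1857769 ≡ 1822 (mod 3239)
7^2048 ≡ 1822^2 = 3319684 ≡ 2948 (mod 3239)
3238 = 2048 + 1024 + 128 + 32 + 4 + 2 in binary powers of 2.
So 7^3238 ≡ 2948 · 1822 · 1308 · 3044 · 2401 · 49 ≡ 1020 (mod 3239).
Since 1020 ≠ 1, base 7 is a Fermat witness: 3239 is composite.

1020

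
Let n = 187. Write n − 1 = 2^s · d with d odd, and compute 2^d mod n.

187 − 1 = 186 = 2^1 · 93, so d = 93.
2^1 ≡ 2 (mod 187)
2^2 ≡ 2^2 = 4 ≡ 4 (mod 187)
2^4 ≡ 4^2 = 16 ≡ 16 (mod 187)
2^8 ≡ 16^2 = 256 ≡ 69 (mod 187)
2^16 ≡ 69^2 = 4761 ≡ 86 (mod 187)
2^32 ≡ 86^2 = 7396 ≡ 103 (mod 187)
2^64 ≡ 103^2 = 10609 ≡ 137 (mod 187)
93 = 64 + 16 + 8 + 4 + 1 in binary powers of 2.
So 2^93 ≡ 137 · 86 · 69 · 16 · 2 ≡ 151 (mod 187).
Squaring chain: 151; never reaches −1, so base 2 is a Miller–Rabin witness that 187 is composite.

151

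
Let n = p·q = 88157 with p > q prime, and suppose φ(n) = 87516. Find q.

φ(n) = (p−1)(q−1) = n − (p+q) + 1, so p + q = 88157 − 87516 + 1 = 642.
p and q are the roots of t² − 642t + 88157 = 0.
Discriminant: 642² − 4·88157 = 412164 − 352628 = 59536; √59536 = 244.
q = (642 − 244)/2 = 199, p = (642 + 244)/2 = 443.
Check: 199 · 443 = 88157.

199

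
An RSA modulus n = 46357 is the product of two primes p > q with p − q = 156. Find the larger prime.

Since p = q + 156, we have 46357 = q(q + 156), so q² + 156q − 46357 = 0.
Discriminant: 156² + 4·46357 = 24336 + 185428 = 209764; √209764 = 458.
q = (−156 + 458)/2 = 151, and p = q + 156 = 307.
Check: 151 · 307 = 46357.

307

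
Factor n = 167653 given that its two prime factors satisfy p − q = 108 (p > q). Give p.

467

Since p = q + 108, we have 167653 = q(q + 108), so q² + 108q − 167653 = 0.
Discriminant: 108² + 4·167653 = 11664 + 670612 = 682276; √682276 = 826.
q = (−108 + 826)/2 = 359, and p = q + 108 = 467.
Check: 359 · 467 = 167653.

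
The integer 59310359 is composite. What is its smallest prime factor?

97

59310359 is odd.
Digit sum 35, not divisible by 3.
Ends in 9: not divisible by 5.
7: 59310359 = 7·8472908 + 3
11: 59310359 = 11·5391850 + 9
13: 59310359 = 13·4562335 + 4
17: 59310359 = 17·3488844 + 11
19: 59310359 = 19·3121597 + 16
23: 59310359 = 23·2578711 + 6
29: 59310359 = 29·2045184 + 23
31: 59310359 = 31·1913237 + 12
37: 59310359 = 37·1602982 + 25
41: 59310359 = 41·1446594 + 5
43: 59310359 = 43·1379310 + 29
47: 59310359 = 47·1261922 + 25
53: 59310359 = 53·1119063 + 20
59: 59310359 = 59·1005260 + 19
61: 59310359 = 61·972300 + 59
67: 59310359 = 67·885229 + 16
71: 59310359 = 71·835357 + 12
73: 59310359 = 73·812470 + 49
79: 59310359 = 79·750764 + 3
83: 59310359 = 83·714582 + 53
89: 59310359 = 89·666408 + 47
97: 59310359 = 97·611447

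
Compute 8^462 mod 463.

8^1 ≡ 8 (mod 463)
8^2 ≡ 8^2 = 64 ≡ 64 (mod 463)
8^4 ≡ 64^2 = 4096 ≡ 392 (mod 463)
8^8 ≡ 392^2 = 153664 ≡ 411 (mod 463)
8^16 ≡ 411^2 = 168921 ≡ 389 (mod 463)
8^32 ≡ 389^2 = 151321 ≡ 383 (mod 463)
8^64 ≡ 383^2 = 146689 ≡ 381 (mod 463)
8^128 ≡ 381^2 = 145161 ≡ 242 (mod 463)
8^256 ≡ 242^2 = 58564 ≡ 226 (mod 463)
462 = 256 + 128 + 64 + 8 + 4 + 2 in binary powers of 2.
So 8^462 ≡ 226 · 242 · 381 · 411 · 392 · 64 ≡ 1 (mod 463).
Since the result is 1, base 8 gives no evidence that 463 is composite.

1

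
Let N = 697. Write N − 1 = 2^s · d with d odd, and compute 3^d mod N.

96

697 − 1 = 696 = 2^3 · 87, so d = 87.
3^1 ≡ 3 (mod 697)
3^2 ≡ 3^2 = 9 ≡ 9 (mod 697)
3^4 ≡ 9^2 = 81 ≡ 81 (mod 697)
3^8 ≡ 81^2 = 6561 ≡ 288 (mod 697)
3^16 ≡ 288^2 = 82944 ≡ 1 (mod 697)
3^32 ≡ 1^2 = 1 ≡ 1 (mod 697)
3^64 ≡ 1^2 = 1 ≡ 1 (mod 697)
87 = 64 + 16 + 4 + 2 + 1 in binary powers of 2.
So 3^87 ≡ 1 · 1 · 81 · 9 · 3 ≡ 96 (mod 697).
Squaring chain: 96 → 155 → 327; never reaches −1, so base 3 is a Miller–Rabin witness that 697 is composite.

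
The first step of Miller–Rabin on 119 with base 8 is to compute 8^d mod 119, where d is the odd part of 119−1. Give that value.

36

119 − 1 = 118 = 2^1 · 59, so d = 59.
8^1 ≡ 8 (mod 119)
8^2 ≡ 8^2 = 64 ≡ 64 (mod 119)
8^4 ≡ 64^2 = 4096 ≡ 50 (mod 119)
8^8 ≡ 50^2 = 2500 ≡ 1 (mod 119)
8^16 ≡ 1^2 = 1 ≡ 1 (mod 119)
8^32 ≡ 1^2 = 1 ≡ 1 (mod 119)
59 = 32 + 16 + 8 + 2 + 1 in binary powers of 2.
So 8^59 ≡ 1 · 1 · 1 · 64 · 8 ≡ 36 (mod 119).
Squaring chain: 36; never reaches −1, so base 8 is a Miller–Rabin witness that 119 is composite.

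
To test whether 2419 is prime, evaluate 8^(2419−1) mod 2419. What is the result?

1255

8^1 ≡ 8 (mod 2419)
8^2 ≡ 8^2 = 64 ≡ 64 (mod 2419)
8^4 ≡ 64^2 = 4096 ≡ 1677 (mod 2419)
8^8 ≡ 1677^2 = 2812329 ≡ 1451 (mod 2419)
8^16 ≡ 1451^2 = 2105401 ≡ 871 (mod 2419)
8^32 ≡ 871^2 = 758641 ≡ 1494 (mod 2419)
8^64 ≡ 1494^2 = 2232036 ≡ 1718 (mod 2419)
8^128 ≡ 1718^2 = 2951524 ≡ 344 (mod 2419)
8^256 ≡ 344^2 = 118336 ≡ 2224 (mod 2419)
8^512 ≡ 2224^2 = 4946176 ≡ 1740 (mod 2419)
8^1024 ≡ 1740^2 = 3027600 ≡ 1431 (mod 2419)
8^2048 ≡ 1431^2 = 2047761 ≡ 1287 (mod 2419)
2418 = 2048 + 256 + 64 + 32 + 16 + 2 in binary powers of 2.
So 8^2418 ≡ 1287 · 2224 · 1718 · 1494 · 871 · 64 ≡ 1255 (mod 2419).
Since 1255 ≠ 1, base 8 is a Fermat witness: 2419 is composite.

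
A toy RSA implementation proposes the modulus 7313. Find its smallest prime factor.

71

7313 is odd.
Digit sum 14, not divisible by 3.
Ends in 3: not divisible by 5.
7: 7313 = 7·1044 + 5
11: 7313 = 11·664 + 9
13: 7313 = 13·562 + 7
17: 7313 = 17·430 + 3
19: 7313 = 19·384 + 17
23: 7313 = 23·317 + 22
29: 7313 = 29·252 + 5
31: 7313 = 31·235 + 28
37: 7313 = 37·197 + 24
41: 7313 = 41·178 + 15
43: 7313 = 43·170 + 3
47: 7313 = 47·155 + 28
53: 7313 = 53·137 + 52
59: 7313 = 59·123 + 56
61: 7313 = 61·119 + 54
67: 7313 = 67·109 + 10
71: 7313 = 71·103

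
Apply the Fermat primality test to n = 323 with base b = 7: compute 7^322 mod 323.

83

7^1 ≡ 7 (mod 323)
7^2 ≡ 7^2 = 49 ≡ 49 (mod 323)
7^4 ≡ 49^2 = 2401 ≡ 140 (mod 323)
7^8 ≡ 140^2 = 19600 ≡ 220 (mod 323)
7^16 ≡ 220^2 = 48400 ≡ 273 (mod 323)
7^32 ≡ 273^2 = 74529 ≡ 239 (mod 323)
7^64 ≡ 239^2 = 57121 ≡ 273 (mod 323)
7^128 ≡ 273^2 = 74529 ≡ 239 (mod 323)
7^256 ≡ 239^2 = 57121 ≡ 273 (mod 323)
322 = 256 + 64 + 2 in binary powers of 2.
So 7^322 ≡ 273 · 273 · 49 ≡ 83 (mod 323).
Since 83 ≠ 1, base 7 is a Fermat witness: 323 is composite.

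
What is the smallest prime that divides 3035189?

41

3035189 is odd.
Digit sum 29, not divisible by 3.
Ends in 9: not divisible by 5.
7: 3035189 = 7·433598 + 3
11: 3035189 = 11·275926 + 3
13: 3035189 = 13·233476 + 1
17: 3035189 = 17·178540 + 9
19: 3035189 = 19·159746 + 15
23: 3035189 = 23·131964 + 17
29: 3035189 = 29·104661 + 20
31: 3035189 = 31·97909 + 10
37: 3035189 = 37·82032 + 5
41: 3035189 = 41·74029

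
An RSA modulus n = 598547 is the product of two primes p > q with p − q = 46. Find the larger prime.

Since p = q + 46, we have 598547 = q(q + 46), so q² + 46q − 598547 = 0.
Discriminant: 46² + 4·598547 = 2116 + 2394188 = 2396304; √2396304 = 1548.
q = (−46 + 1548)/2 = 751, and p = q + 46 = 797.
Check: 751 · 797 = 598547.

797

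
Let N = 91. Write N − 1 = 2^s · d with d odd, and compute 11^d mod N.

8

91 − 1 = 90 = 2^1 · 45, so d = 45.
11^1 ≡ 11 (mod 91)
11^2 ≡ 11^2 = 121 ≡ 30 (mod 91)
11^4 ≡ 30^2 = 900 ≡ 81 (mod 91)
11^8 ≡ 81^2 = 6561 ≡ 9 (mod 91)
11^16 ≡ 9^2 = 81 ≡ 81 (mod 91)
11^32 ≡ 81^2 = 6561 ≡ 9 (mod 91)
45 = 32 + 8 + 4 + 1 in binary powers of 2.
So 11^45 ≡ 9 · 9 · 81 · 11 ≡ 8 (mod 91).
Squaring chain: 8; never reaches −1, so base 11 is a Miller–Rabin witness that 91 is composite.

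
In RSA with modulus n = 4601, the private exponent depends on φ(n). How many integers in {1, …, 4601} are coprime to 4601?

Factor: 4601 = 43 · 107.
φ(4601) = (43−1) · (107−1) = 42 · 106 = 4452.

4452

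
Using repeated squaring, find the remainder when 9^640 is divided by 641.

1

9^1 ≡ 9 (mod 641)
9^2 ≡ 9^2 = 81 ≡ 81 (mod 641)
9^4 ≡ 81^2 = 6561 ≡ 151 (mod 641)
9^8 ≡ 151^2 = 22801 ≡ 366 (mod 641)
9^16 ≡ 366^2 = 133956 ≡ 628 (mod 641)
9^32 ≡ 628^2 = 394384 ≡ 169 (mod 641)
9^64 ≡ 169^2 = 28561 ≡ 357 (mod 641)
9^128 ≡ 357^2 = 127449 ≡ 531 (mod 641)
9^256 ≡ 531^2 = 281961 ≡ 562 (mod 641)
9^512 ≡ 562^2 = 315844 ≡ 472 (mod 641)
640 = 512 + 128 in binary powers of 2.
So 9^640 ≡ 472 · 531 ≡ 1 (mod 641).
Since the result is 1, base 9 gives no evidence that 641 is composite.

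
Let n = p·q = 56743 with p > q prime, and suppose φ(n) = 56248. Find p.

317

φ(n) = (p−1)(q−1) = n − (p+q) + 1, so p + q = 56743 − 56248 + 1 = 496.
p and q are the roots of t² − 496t + 56743 = 0.
Discriminant: 496² − 4·56743 = 246016 − 226972 = 19044; √19044 = 138.
q = (496 − 138)/2 = 179, p = (496 + 138)/2 = 317.
Check: 179 · 317 = 56743.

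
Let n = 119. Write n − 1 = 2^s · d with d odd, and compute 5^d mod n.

119 − 1 = 118 = 2^1 · 59, so d = 59.
5^1 ≡ 5 (mod 119)
5^2 ≡ 5^2 = 25 ≡ 25 (mod 119)
5^4 ≡ 25^2 = 625 ≡ 30 (mod 119)
5^8 ≡ 30^2 = 900 ≡ 67 (mod 119)
5^16 ≡ 67^2 = 4489 ≡ 86 (mod 119)
5^32 ≡ 86^2 = 7396 ≡ 18 (mod 119)
59 = 32 + 16 + 8 + 2 + 1 in binary powers of 2.
So 5^59 ≡ 18 · 86 · 67 · 25 · 5 ≡ 45 (mod 119).
Squaring chain: 45; never reaches −1, so base 5 is a Miller–Rabin witness that 119 is composite.

45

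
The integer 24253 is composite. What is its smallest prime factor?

24253 is odd.
Digit sum 16, not divisible by 3.
Ends in 3: not divisible by 5.
7: 24253 = 7·3464 + 5
11: 24253 = 11·2204 + 9
13: 24253 = 13·1865 + 8
17: 24253 = 17·1426 + 11
19: 24253 = 19·1276 + 9
23: 24253 = 23·1054 + 11
29: 24253 = 29·836 + 9
31: 24253 = 31·782 + 11
37: 24253 = 37·655 + 18
41: 24253 = 41·591 + 22
43: 24253 = 43·564 + 1
47: 24253 = 47·516 + 1
53: 24253 = 53·457 + 32
59: 24253 = 59·411 + 4
61: 24253 = 61·397 + 36
67: 24253 = 67·361 + 66
71: 24253 = 71·341 + 42
73: 24253 = 73·332 + 17
79: 24253 = 79·307

79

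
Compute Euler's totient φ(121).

Factor: 121 = 11^2.
φ(121) = 11^1·(11−1) = 110.

110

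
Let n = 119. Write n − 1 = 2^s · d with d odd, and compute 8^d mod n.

119 − 1 = 118 = 2^1 · 59, so d = 59.
8^1 ≡ 8 (mod 119)
8^2 ≡ 8^2 = 64 ≡ 64 (mod 119)
8^4 ≡ 64^2 = 4096 ≡ 50 (mod 119)
8^8 ≡ 50^2 = 2500 ≡ 1 (mod 119)
8^16 ≡ 1^2 = 1 ≡ 1 (mod 119)
8^32 ≡ 1^2 = 1 ≡ 1 (mod 119)
59 = 32 + 16 + 8 + 2 + 1 in binary powers of 2.
So 8^59 ≡ 1 · 1 · 1 · 64 · 8 ≡ 36 (mod 119).
Squaring chain: 36; never reaches −1, so base 8 is a Miller–Rabin witness that 119 is composite.

36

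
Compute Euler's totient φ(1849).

1806

Factor: 1849 = 43^2.
φ(1849) = 43^1·(43−1) = 1806.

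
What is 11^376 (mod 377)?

81

11^1 ≡ 11 (mod 377)
11^2 ≡ 11^2 = 121 ≡ 121 (mod 377)
11^4 ≡ 121^2 = 14641 ≡ 315 (mod 377)
11^8 ≡ 315^2 = 99225 ≡ 74 (mod 377)
11^16 ≡ 74^2 = 5476 ≡ 198 (mod 377)
11^32 ≡ 198^2 = 39204 ≡ 373 (mod 377)
11^64 ≡ 373^2 = 139129 ≡ 16 (mod 377)
11^128 ≡ 16^2 = 256 ≡ 256 (mod 377)
11^256 ≡ 256^2 = 65536 ≡ 315 (mod 377)
376 = 256 + 64 + 32 + 16 + 8 in binary powers of 2.
So 11^376 ≡ 315 · 16 · 373 · 198 · 74 ≡ 81 (mod 377).
Since 81 ≠ 1, base 11 is a Fermat witness: 377 is composite.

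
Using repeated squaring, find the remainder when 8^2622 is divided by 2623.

8^1 ≡ 8 (mod 2623)
8^2 ≡ 8^2 = 64 ≡ 64 (mod 2623)
8^4 ≡ 64^2 = 4096 ≡ 1473 (mod 2623)
8^8 ≡ 1473^2 = 2169729 ≡ 508 (mod 2623)
8^16 ≡ 508^2 = 258064 ≡ 1010 (mod 2623)
8^32 ≡ 1010^2 = 1020100 ≡ 2376 (mod 2623)
8^64 ≡ 2376^2 = 5645376 ≡ 680 (mod 2623)
8^128 ≡ 680^2 = 462400 ≡ 752 (mod 2623)
8^256 ≡ 752^2 = 565504 ≡ 1559 (mod 2623)
8^512 ≡ 1559^2 = 2430481 ≡ 1583 (mod 2623)
8^1024 ≡ 1583^2 = 2505889 ≡ 924 (mod 2623)
8^2048 ≡ 924^2 = 853776 ≡ 1301 (mod 2623)
2622 = 2048 + 512 + 32 + 16 + 8 + 4 + 2 in binary powers of 2.
So 8^2622 ≡ 1301 · 1583 · 2376 · 1010 · 508 · 1473 · 64 ≡ 613 (mod 2623).
Since 613 ≠ 1, base 8 is a Fermat witness: 2623 is composite.

613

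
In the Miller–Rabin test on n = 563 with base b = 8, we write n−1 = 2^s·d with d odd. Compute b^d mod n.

562

563 − 1 = 562 = 2^1 · 281, so d = 281.
8^1 ≡ 8 (mod 563)
8^2 ≡ 8^2 = 64 ≡ 64 (mod 563)
8^4 ≡ 64^2 = 4096 ≡ 155 (mod 563)
8^8 ≡ 155^2 = 24025 ≡ 379 (mod 563)
8^16 ≡ 379^2 = 143641 ≡ 76 (mod 563)
8^32 ≡ 76^2 = 5776 ≡ 146 (mod 563)
8^64 ≡ 146^2 = 21316 ≡ 485 (mod 563)
8^128 ≡ 485^2 = 235225 ≡ 454 (mod 563)
8^256 ≡ 454^2 = 206116 ≡ 58 (mod 563)
281 = 256 + 16 + 8 + 1 in binary powers of 2.
So 8^281 ≡ 58 · 76 · 379 · 8 ≡ 562 (mod 563).
Since 8^d ≡ 562 (mod 563), base 8 does not prove 563 composite.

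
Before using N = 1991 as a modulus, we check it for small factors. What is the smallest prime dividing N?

1991 is odd.
Digit sum 20, not divisible by 3.
Ends in 1: not divisible by 5.
7: 1991 = 7·284 + 3
11: 1991 = 11·181

11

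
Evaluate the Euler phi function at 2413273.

Factor: 2413273 = 67 · 181 · 199.
φ(2413273) = (67−1) · (181−1) · (199−1) = 66 · 180 · 198 = 2352240.

2352240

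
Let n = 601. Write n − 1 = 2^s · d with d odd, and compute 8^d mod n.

1

601 − 1 = 600 = 2^3 · 75, so d = 75.
8^1 ≡ 8 (mod 601)
8^2 ≡ 8^2 = 64 ≡ 64 (mod 601)
8^4 ≡ 64^2 = 4096 ≡ 490 (mod 601)
8^8 ≡ 490^2 = 240100 ≡ 301 (mod 601)
8^16 ≡ 301^2 = 90601 ≡ 451 (mod 601)
8^32 ≡ 451^2 = 203401 ≡ 263 (mod 601)
8^64 ≡ 263^2 = 69169 ≡ 54 (mod 601)
75 = 64 + 8 + 2 + 1 in binary powers of 2.
So 8^75 ≡ 54 · 301 · 64 · 8 ≡ 1 (mod 601).
Since 8^d ≡ 1 (mod 601), base 8 does not prove 601 composite.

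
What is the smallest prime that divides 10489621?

61

10489621 is odd.
Digit sum 31, not divisible by 3.
Ends in 1: not divisible by 5.
7: 10489621 = 7·1498517 + 2
11: 10489621 = 11·953601 + 10
13: 10489621 = 13·806893 + 12
17: 10489621 = 17·617036 + 9
19: 10489621 = 19·552085 + 6
23: 10489621 = 23·456070 + 11
29: 10489621 = 29·361711 + 2
31: 10489621 = 31·338374 + 27
37: 10489621 = 37·283503 + 10
41: 10489621 = 41·255844 + 17
43: 10489621 = 43·243944 + 29
47: 10489621 = 47·223183 + 20
53: 10489621 = 53·197917 + 20
59: 10489621 = 59·177790 + 11
61: 10489621 = 61·171961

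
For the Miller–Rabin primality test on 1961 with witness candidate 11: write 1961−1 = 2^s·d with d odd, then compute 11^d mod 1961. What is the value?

1544

1961 − 1 = 1960 = 2^3 · 245, so d = 245.
11^1 ≡ 11 (mod 1961)
11^2 ≡ 11^2 = 121 ≡ 121 (mod 1961)
11^4 ≡ 121^2 = 14641 ≡ 914 (mod 1961)
11^8 ≡ 914^2 = 835396 ≡ 10 (mod 1961)
11^16 ≡ 10^2 = 100 ≡ 100 (mod 1961)
11^32 ≡ 100^2 = 10000 ≡ 195 (mod 1961)
11^64 ≡ 195^2 = 38025 ≡ 766 (mod 1961)
11^128 ≡ 766^2 = 586756 ≡ 417 (mod 1961)
245 = 128 + 64 + 32 + 16 + 4 + 1 in binary powers of 2.
So 11^245 ≡ 417 · 766 · 195 · 100 · 914 · 11 ≡ 1544 (mod 1961).
Squaring chain: 1544 → 1321 → 1712; never reaches −1, so base 11 is a Miller–Rabin witness that 1961 is composite.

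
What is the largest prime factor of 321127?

321127 = 53 · 6059
6059 = 73 · 83
83 is prime.
So 321127 = 53 · 73 · 83; the largest prime factor is 83.

83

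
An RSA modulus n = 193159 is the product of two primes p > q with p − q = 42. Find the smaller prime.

419

Since p = q + 42, we have 193159 = q(q + 42), so q² + 42q − 193159 = 0.
Discriminant: 42² + 4·193159 = 1764 + 772636 = 774400; √774400 = 880.
q = (−42 + 880)/2 = 419, and p = q + 42 = 461.
Check: 419 · 461 = 193159.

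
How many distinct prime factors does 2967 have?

3

2967 = 3 · 989
989 = 23 · 43
2967 = 3 · 23 · 43, which has 3 distinct prime factors.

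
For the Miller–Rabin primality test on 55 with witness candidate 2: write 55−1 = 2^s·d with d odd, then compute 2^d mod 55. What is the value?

18

55 − 1 = 54 = 2^1 · 27, so d = 27.
2^1 ≡ 2 (mod 55)
2^2 ≡ 2^2 = 4 ≡ 4 (mod 55)
2^4 ≡ 4^2 = 16 ≡ 16 (mod 55)
2^8 ≡ 16^2 = 256 ≡ 36 (mod 55)
2^16 ≡ 36^2 = 1296 ≡ 31 (mod 55)
27 = 16 + 8 + 2 + 1 in binary powers of 2.
So 2^27 ≡ 31 · 36 · 4 · 2 ≡ 18 (mod 55).
Squaring chain: 18; never reaches −1, so base 2 is a Miller–Rabin witness that 55 is composite.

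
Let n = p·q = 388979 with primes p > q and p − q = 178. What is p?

719

Since p = q + 178, we have 388979 = q(q + 178), so q² + 178q − 388979 = 0.
Discriminant: 178² + 4·388979 = 31684 + 1555916 = 1587600; √1587600 = 1260.
q = (−178 + 1260)/2 = 541, and p = q + 178 = 719.
Check: 541 · 719 = 388979.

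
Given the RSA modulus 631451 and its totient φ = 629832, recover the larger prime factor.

967

φ(n) = (p−1)(q−1) = n − (p+q) + 1, so p + q = 631451 − 629832 + 1 = 1620.
p and q are the roots of t² − 1620t + 631451 = 0.
Discriminant: 1620² − 4·631451 = 2624400 − 2525804 = 98596; √98596 = 314.
q = (1620 − 314)/2 = 653, p = (1620 + 314)/2 = 967.
Check: 653 · 967 = 631451.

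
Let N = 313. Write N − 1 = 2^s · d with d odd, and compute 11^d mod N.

313 − 1 = 312 = 2^3 · 39, so d = 39.
11^1 ≡ 11 (mod 313)
11^2 ≡ 11^2 = 121 ≡ 121 (mod 313)
11^4 ≡ 121^2 = 14641 ≡ 243 (mod 313)
11^8 ≡ 243^2 = 59049 ≡ 205 (mod 313)
11^16 ≡ 205^2 = 42025 ≡ 83 (mod 313)
11^32 ≡ 83^2 = 6889 ≡ 3 (mod 313)
39 = 32 + 4 + 2 + 1 in binary powers of 2.
So 11^39 ≡ 3 · 243 · 121 · 11 ≡ 312 (mod 313).
Since 11^d ≡ 312 (mod 313), base 11 does not prove 313 composite.

312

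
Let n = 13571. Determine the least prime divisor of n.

41

13571 is odd.
Digit sum 17, not divisible by 3.
Ends in 1: not divisible by 5.
7: 13571 = 7·1938 + 5
11: 13571 = 11·1233 + 8
13: 13571 = 13·1043 + 12
17: 13571 = 17·798 + 5
19: 13571 = 19·714 + 5
23: 13571 = 23·590 + 1
29: 13571 = 29·467 + 28
31: 13571 = 31·437 + 24
37: 13571 = 37·366 + 29
41: 13571 = 41·331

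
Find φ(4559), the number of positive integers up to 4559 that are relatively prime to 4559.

Factor: 4559 = 47 · 97.
φ(4559) = (47−1) · (97−1) = 46 · 96 = 4416.

4416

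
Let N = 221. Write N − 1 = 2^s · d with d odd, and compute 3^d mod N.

221 − 1 = 220 = 2^2 · 55, so d = 55.
3^1 ≡ 3 (mod 221)
3^2 ≡ 3^2 = 9 ≡ 9 (mod 221)
3^4 ≡ 9^2 = 81 ≡ 81 (mod 221)
3^8 ≡ 81^2 = 6561 ≡ 152 (mod 221)
3^16 ≡ 152^2 = 23104 ≡ 120 (mod 221)
3^32 ≡ 120^2 = 14400 ≡ 35 (mod 221)
55 = 32 + 16 + 4 + 2 + 1 in binary powers of 2.
So 3^55 ≡ 35 · 120 · 81 · 9 · 3 ≡ 198 (mod 221).
Squaring chain: 198 → 87; never reaches −1, so base 3 is a Miller–Rabin witness that 221 is composite.

198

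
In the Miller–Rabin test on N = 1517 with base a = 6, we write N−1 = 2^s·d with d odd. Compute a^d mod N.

1141

1517 − 1 = 1516 = 2^2 · 379, so d = 379.
6^1 ≡ 6 (mod 1517)
6^2 ≡ 6^2 = 36 ≡ 36 (mod 1517)
6^4 ≡ 36^2 = 1296 ≡ 1296 (mod 1517)
6^8 ≡ 1296^2 = 1679616 ≡ 297 (mod 1517)
6^16 ≡ 297^2 = 88209 ≡ 223 (mod 1517)
6^32 ≡ 223^2 = 49729 ≡ 1185 (mod 1517)
6^64 ≡ 1185^2 = 1404225 ≡ 1000 (mod 1517)
6^128 ≡ 1000^2 = 1000000 ≡ 297 (mod 1517)
6^256 ≡ 297^2 = 88209 ≡ 223 (mod 1517)
379 = 256 + 64 + 32 + 16 + 8 + 2 + 1 in binary powers of 2.
So 6^379 ≡ 223 · 1000 · 1185 · 223 · 297 · 36 · 6 ≡ 1141 (mod 1517).
Squaring chain: 1141 → 295; never reaches −1, so base 6 is a Miller–Rabin witness that 1517 is composite.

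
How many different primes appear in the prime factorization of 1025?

2

1025 = 5^2 · 41
1025 = 5^2 · 41, which has 2 distinct prime factors.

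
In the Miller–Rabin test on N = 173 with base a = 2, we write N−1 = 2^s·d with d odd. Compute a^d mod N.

173 − 1 = 172 = 2^2 · 43, so d = 43.
2^1 ≡ 2 (mod 173)
2^2 ≡ 2^2 = 4 ≡ 4 (mod 173)
2^4 ≡ 4^2 = 16 ≡ 16 (mod 173)
2^8 ≡ 16^2 = 256 ≡ 83 (mod 173)
2^16 ≡ 83^2 = 6889 ≡ 142 (mod 173)
2^32 ≡ 142^2 = 20164 ≡ 96 (mod 173)
43 = 32 + 8 + 2 + 1 in binary powers of 2.
So 2^43 ≡ 96 · 83 · 4 · 2 ≡ 80 (mod 173).
Squaring chain: 80 → 172; reaches −1, so base 2 does not prove 173 composite.

80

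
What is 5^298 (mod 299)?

5^1 ≡ 5 (mod 299)
5^2 ≡ 5^2 = 25 ≡ 25 (mod 299)
5^4 ≡ 25^2 = 625 ≡ 27 (mod 299)
5^8 ≡ 27^2 = 729 ≡ 131 (mod 299)
5^16 ≡ 131^2 = 17161 ≡ 118 (mod 299)
5^32 ≡ 118^2 = 13924 ≡ 170 (mod 299)
5^64 ≡ 170^2 = 28900 ≡ 196 (mod 299)
5^128 ≡ 196^2 = 38416 ≡ 144 (mod 299)
5^256 ≡ 144^2 = 20736 ≡ 105 (mod 299)
298 = 256 + 32 + 8 + 2 in binary powers of 2.
So 5^298 ≡ 105 · 170 · 131 · 25 ≡ 64 (mod 299).
Since 64 ≠ 1, base 5 is a Fermat witness: 299 is composite.

64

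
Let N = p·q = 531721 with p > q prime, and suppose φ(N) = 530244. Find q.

619

φ(n) = (p−1)(q−1) = n − (p+q) + 1, so p + q = 531721 − 530244 + 1 = 1478.
p and q are the roots of t² − 1478t + 531721 = 0.
Discriminant: 1478² − 4·531721 = 2184484 − 2126884 = 57600; √57600 = 240.
q = (1478 − 240)/2 = 619, p = (1478 + 240)/2 = 859.
Check: 619 · 859 = 531721.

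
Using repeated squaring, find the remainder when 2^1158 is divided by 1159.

2^1 ≡ 2 (mod 1159)
2^2 ≡ 2^2 = 4 ≡ 4 (mod 1159)
2^4 ≡ 4^2 = 16 ≡ 16 (mod 1159)
2^8 ≡ 16^2 = 256 ≡ 256 (mod 1159)
2^16 ≡ 256^2 = 65536 ≡ 632 (mod 1159)
2^32 ≡ 632^2 = 399424 ≡ 728 (mod 1159)
2^64 ≡ 728^2 = 529984 ≡ 321 (mod 1159)
2^128 ≡ 321^2 = 103041 ≡ 1049 (mod 1159)
2^256 ≡ 1049^2 = 1100401 ≡ 510 (mod 1159)
2^512 ≡ 510^2 = 260100 ≡ 484 (mod 1159)
2^1024 ≡ 484^2 = 234256 ≡ 138 (mod 1159)
1158 = 1024 + 128 + 4 + 2 in binary powers of 2.
So 2^1158 ≡ 138 · 1049 · 16 · 4 ≡ 881 (mod 1159).
Since 881 ≠ 1, base 2 is a Fermat witness: 1159 is composite.

881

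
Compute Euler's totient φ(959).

Factor: 959 = 7 · 137.
φ(959) = (7−1) · (137−1) = 6 · 136 = 816.

816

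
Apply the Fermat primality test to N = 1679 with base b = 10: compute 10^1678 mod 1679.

995

10^1 ≡ 10 (mod 1679)
10^2 ≡ 10^2 = 100 ≡ 100 (mod 1679)
10^4 ≡ 100^2 = 10000 ≡ 1605 (mod 1679)
10^8 ≡ 1605^2 = 2576025 ≡ 439 (mod 1679)
10^16 ≡ 439^2 = 192721 ≡ 1315 (mod 1679)
10^32 ≡ 1315^2 = 1729225 ≡ 1534 (mod 1679)
10^64 ≡ 1534^2 = 2353156 ≡ 877 (mod 1679)
10^128 ≡ 877^2 = 769129 ≡ 147 (mod 1679)
10^256 ≡ 147^2 = 21609 ≡ 1461 (mod 1679)
10^512 ≡ 1461^2 = 2134521 ≡ 512 (mod 1679)
10^1024 ≡ 512^2 = 262144 ≡ 220 (mod 1679)
1678 = 1024 + 512 + 128 + 8 + 4 + 2 in binary powers of 2.
So 10^1678 ≡ 220 · 512 · 147 · 439 · 1605 · 100 ≡ 995 (mod 1679).
Since 995 ≠ 1, base 10 is a Fermat witness: 1679 is composite.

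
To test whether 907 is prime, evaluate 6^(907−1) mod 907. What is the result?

1

6^1 ≡ 6 (mod 907)
6^2 ≡ 6^2 = 36 ≡ 36 (mod 907)
6^4 ≡ 36^2 = 1296 ≡ 389 (mod 907)
6^8 ≡ 389^2 = 151321 ≡ 759 (mod 907)
6^16 ≡ 759^2 = 576081 ≡ 136 (mod 907)
6^32 ≡ 136^2 = 18496 ≡ 356 (mod 907)
6^64 ≡ 356^2 = 126736 ≡ 663 (mod 907)
6^128 ≡ 663^2 = 439569 ≡ 581 (mod 907)
6^256 ≡ 581^2 = 337561 ≡ 157 (mod 907)
6^512 ≡ 157^2 = 24649 ≡ 160 (mod 907)
906 = 512 + 256 + 128 + 8 + 2 in binary powers of 2.
So 6^906 ≡ 160 · 157 · 581 · 759 · 36 ≡ 1 (mod 907).
Since the result is 1, base 6 gives no evidence that 907 is composite.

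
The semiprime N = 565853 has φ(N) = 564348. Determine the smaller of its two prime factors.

719

φ(n) = (p−1)(q−1) = n − (p+q) + 1, so p + q = 565853 − 564348 + 1 = 1506.
p and q are the roots of t² − 1506t + 565853 = 0.
Discriminant: 1506² − 4·565853 = 2268036 − 2263412 = 4624; √4624 = 68.
q = (1506 − 68)/2 = 719, p = (1506 + 68)/2 = 787.
Check: 719 · 787 = 565853.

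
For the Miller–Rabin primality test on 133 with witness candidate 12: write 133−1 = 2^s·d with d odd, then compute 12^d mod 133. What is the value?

132

133 − 1 = 132 = 2^2 · 33, so d = 33.
12^1 ≡ 12 (mod 133)
12^2 ≡ 12^2 = 144 ≡ 11 (mod 133)
12^4 ≡ 11^2 = 121 ≡ 121 (mod 133)
12^8 ≡ 121^2 = 14641 ≡ 11 (mod 133)
12^16 ≡ 11^2 = 121 ≡ 121 (mod 133)
12^32 ≡ 121^2 = 14641 ≡ 11 (mod 133)
33 = 32 + 1 in binary powers of 2.
So 12^33 ≡ 11 · 12 ≡ 132 (mod 133).
Since 12^d ≡ 132 (mod 133), base 12 does not prove 133 composite.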